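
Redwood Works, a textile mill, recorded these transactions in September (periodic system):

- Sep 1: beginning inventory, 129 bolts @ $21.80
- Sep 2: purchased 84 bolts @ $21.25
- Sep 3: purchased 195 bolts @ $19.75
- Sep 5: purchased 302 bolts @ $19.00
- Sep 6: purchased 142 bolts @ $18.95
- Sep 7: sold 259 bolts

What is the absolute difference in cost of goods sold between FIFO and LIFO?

$591.80

FIFO COGS: 129 @ $21.80 + 84 @ $21.25 + 46 @ $19.75 = $5,505.70
LIFO COGS: 142 @ $18.95 + 117 @ $19.00 = $4,913.90
Difference = |$5,505.70 − $4,913.90| = $591.80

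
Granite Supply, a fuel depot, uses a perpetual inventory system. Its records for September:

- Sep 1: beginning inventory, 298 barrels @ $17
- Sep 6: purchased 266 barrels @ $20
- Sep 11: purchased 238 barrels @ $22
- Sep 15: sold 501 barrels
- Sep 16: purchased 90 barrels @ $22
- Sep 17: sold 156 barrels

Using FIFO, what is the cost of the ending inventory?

Ending inventory = $5,170

Sep 15, 501 sold [FIFO — oldest first]: 298 @ $17 + 203 @ $20 = $9,126
Sep 17, 156 sold [FIFO — oldest first]: 63 @ $20 + 93 @ $22 = $3,306
Total COGS = $9,126 + $3,306 = $12,432
Ending inventory: 145 @ $22 + 90 @ $22 = $5,170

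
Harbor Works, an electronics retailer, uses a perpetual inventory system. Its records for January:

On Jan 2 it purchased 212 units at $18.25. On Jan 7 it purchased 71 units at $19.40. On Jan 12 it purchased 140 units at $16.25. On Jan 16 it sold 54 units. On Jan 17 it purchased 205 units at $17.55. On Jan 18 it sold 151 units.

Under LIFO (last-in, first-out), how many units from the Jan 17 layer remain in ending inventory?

54

Jan 16, 54 sold [LIFO — newest first]: 54 @ $16.25 = $877.50
Jan 18, 151 sold [LIFO — newest first]: 151 @ $17.55 = $2,650.05
Total COGS = $877.50 + $2,650.05 = $3,527.55
Ending inventory: 212 @ $18.25 + 71 @ $19.40 + 86 @ $16.25 + 54 @ $17.55 = $7,591.60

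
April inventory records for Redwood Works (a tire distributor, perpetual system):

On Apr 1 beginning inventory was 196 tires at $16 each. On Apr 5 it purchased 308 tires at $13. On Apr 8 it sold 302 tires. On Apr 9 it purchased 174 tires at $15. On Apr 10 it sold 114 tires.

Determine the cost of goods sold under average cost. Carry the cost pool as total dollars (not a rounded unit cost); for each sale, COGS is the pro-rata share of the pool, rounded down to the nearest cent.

COGS = $5,937.29

After Apr 1: 196 on hand, pool $3,136.00 (≈ $16.0000 each)
After Apr 5: 504 on hand, pool $7,140.00 (≈ $14.1667 each)
Apr 8, sell 302: 302/504 × $7,140.00 → $4,278.33
After Apr 9: 376 on hand, pool $5,471.67 (≈ $14.5523 each)
Apr 10, sell 114: 114/376 × $5,471.67 → $1,658.96
Total COGS = $4,278.33 + $1,658.96 = $5,937.29
Ending inventory (cost pool remaining) = $3,812.71
Check: goods available $9,750.00 = COGS $5,937.29 + ending $3,812.71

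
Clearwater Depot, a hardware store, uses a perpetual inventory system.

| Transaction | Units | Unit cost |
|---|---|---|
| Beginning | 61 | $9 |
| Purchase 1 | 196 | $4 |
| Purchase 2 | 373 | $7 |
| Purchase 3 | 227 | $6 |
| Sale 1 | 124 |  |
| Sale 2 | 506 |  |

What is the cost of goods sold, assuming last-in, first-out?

COGS = $4,093

Sale 1 (124) [LIFO — newest first]: 124 @ $6 = $744
Sale 2 (506) [LIFO — newest first]: 103 @ $6 + 373 @ $7 + 30 @ $4 = $3,349
Total COGS = $744 + $3,349 = $4,093
Ending inventory: 61 @ $9 + 166 @ $4 = $1,213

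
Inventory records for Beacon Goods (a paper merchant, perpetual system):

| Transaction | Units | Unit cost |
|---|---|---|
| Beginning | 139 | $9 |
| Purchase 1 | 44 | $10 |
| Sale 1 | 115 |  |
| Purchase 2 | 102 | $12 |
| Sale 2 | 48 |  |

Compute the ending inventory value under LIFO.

Ending inventory = $1,260

Sale 1 (115) [LIFO — newest first]: 44 @ $10 + 71 @ $9 = $1,079
Sale 2 (48) [LIFO — newest first]: 48 @ $12 = $576
Total COGS = $1,079 + $576 = $1,655
Ending inventory: 68 @ $9 + 54 @ $12 = $1,260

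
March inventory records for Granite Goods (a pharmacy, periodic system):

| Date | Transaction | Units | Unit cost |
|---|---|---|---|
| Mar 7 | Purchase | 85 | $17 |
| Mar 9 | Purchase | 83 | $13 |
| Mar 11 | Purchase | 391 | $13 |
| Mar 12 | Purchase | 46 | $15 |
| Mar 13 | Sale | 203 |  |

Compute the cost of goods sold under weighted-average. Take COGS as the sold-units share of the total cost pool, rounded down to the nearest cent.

Mar 13, sell 203: 203/605 × $8,297.00 → $2,783.95
Ending inventory (cost pool remaining) = $5,513.05
Check: goods available $8,297.00 = COGS $2,783.95 + ending $5,513.05

COGS = $2,783.95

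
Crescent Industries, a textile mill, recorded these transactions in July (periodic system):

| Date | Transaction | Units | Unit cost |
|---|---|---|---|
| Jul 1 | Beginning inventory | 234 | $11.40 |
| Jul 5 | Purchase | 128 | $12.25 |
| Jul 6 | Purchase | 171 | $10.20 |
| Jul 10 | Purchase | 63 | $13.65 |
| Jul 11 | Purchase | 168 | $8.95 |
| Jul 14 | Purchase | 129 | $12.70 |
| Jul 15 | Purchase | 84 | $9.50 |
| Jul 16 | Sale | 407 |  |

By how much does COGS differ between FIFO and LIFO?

$399.80

FIFO COGS: 234 @ $11.40 + 128 @ $12.25 + 45 @ $10.20 = $4,694.60
LIFO COGS: 84 @ $9.50 + 129 @ $12.70 + 168 @ $8.95 + 26 @ $13.65 = $4,294.80
Difference = |$4,694.60 − $4,294.80| = $399.80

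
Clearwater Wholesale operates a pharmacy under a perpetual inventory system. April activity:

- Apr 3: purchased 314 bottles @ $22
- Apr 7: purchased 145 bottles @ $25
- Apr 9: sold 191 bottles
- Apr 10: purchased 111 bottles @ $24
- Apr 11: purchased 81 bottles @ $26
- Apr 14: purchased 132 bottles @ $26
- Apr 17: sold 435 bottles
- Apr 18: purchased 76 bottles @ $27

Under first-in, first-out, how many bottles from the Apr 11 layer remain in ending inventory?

Apr 9, 191 sold [FIFO — oldest first]: 191 @ $22 = $4,202
Apr 17, 435 sold [FIFO — oldest first]: 123 @ $22 + 145 @ $25 + 111 @ $24 + 56 @ $26 = $10,451
Total COGS = $4,202 + $10,451 = $14,653
Ending inventory: 25 @ $26 + 132 @ $26 + 76 @ $27 = $6,134
Check: goods available $20,787 = COGS $14,653 + ending $6,134

25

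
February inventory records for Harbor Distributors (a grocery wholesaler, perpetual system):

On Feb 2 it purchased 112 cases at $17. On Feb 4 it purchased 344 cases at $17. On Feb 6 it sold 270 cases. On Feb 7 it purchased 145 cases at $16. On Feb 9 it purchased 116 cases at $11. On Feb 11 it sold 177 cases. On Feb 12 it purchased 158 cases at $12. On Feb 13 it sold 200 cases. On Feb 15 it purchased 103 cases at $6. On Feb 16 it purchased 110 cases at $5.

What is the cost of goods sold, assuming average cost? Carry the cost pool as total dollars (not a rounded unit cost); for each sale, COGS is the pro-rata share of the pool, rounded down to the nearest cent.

After Feb 2: 112 on hand, pool $1,904.00 (≈ $17.0000 each)
After Feb 4: 456 on hand, pool $7,752.00 (≈ $17.0000 each)
Feb 6, sell 270: 270/456 × $7,752.00 → $4,590.00
After Feb 7: 331 on hand, pool $5,482.00 (≈ $16.5619 each)
After Feb 9: 447 on hand, pool $6,758.00 (≈ $15.1186 each)
Feb 11, sell 177: 177/447 × $6,758.00 → $2,675.98
After Feb 12: 428 on hand, pool $5,978.02 (≈ $13.9673 each)
Feb 13, sell 200: 200/428 × $5,978.02 → $2,793.46
After Feb 15: 331 on hand, pool $3,802.56 (≈ $11.4881 each)
After Feb 16: 441 on hand, pool $4,352.56 (≈ $9.8698 each)
Total COGS = $4,590.00 + $2,675.98 + $2,793.46 = $10,059.44
Ending inventory (cost pool remaining) = $4,352.56
Check: goods available $14,412.00 = COGS $10,059.44 + ending $4,352.56

COGS = $10,059.44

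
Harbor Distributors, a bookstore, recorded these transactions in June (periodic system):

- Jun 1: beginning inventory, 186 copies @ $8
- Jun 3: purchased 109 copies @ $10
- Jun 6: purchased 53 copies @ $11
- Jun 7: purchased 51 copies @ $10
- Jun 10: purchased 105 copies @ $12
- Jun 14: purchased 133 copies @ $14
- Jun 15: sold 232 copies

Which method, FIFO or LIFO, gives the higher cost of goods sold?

FIFO COGS: 186 @ $8 + 46 @ $10 = $1,948
LIFO COGS: 133 @ $14 + 99 @ $12 = $3,050

LIFO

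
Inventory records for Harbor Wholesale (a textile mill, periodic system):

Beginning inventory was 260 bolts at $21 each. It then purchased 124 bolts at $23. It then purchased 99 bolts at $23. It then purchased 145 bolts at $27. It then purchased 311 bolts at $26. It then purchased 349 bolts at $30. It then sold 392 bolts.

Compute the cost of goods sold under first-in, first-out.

Sale 1 (392) [FIFO — oldest first]: 260 @ $21 + 124 @ $23 + 8 @ $23 = $8,496
Ending inventory: 91 @ $23 + 145 @ $27 + 311 @ $26 + 349 @ $30 = $24,564
Check: goods available $33,060 = COGS $8,496 + ending $24,564

COGS = $8,496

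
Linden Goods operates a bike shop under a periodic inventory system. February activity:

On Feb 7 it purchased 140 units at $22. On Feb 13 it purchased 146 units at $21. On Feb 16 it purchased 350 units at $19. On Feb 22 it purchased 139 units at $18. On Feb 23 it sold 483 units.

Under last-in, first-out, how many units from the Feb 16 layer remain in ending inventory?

6

Feb 23, 483 sold [LIFO — newest first]: 139 @ $18 + 344 @ $19 = $9,038
Ending inventory: 140 @ $22 + 146 @ $21 + 6 @ $19 = $6,260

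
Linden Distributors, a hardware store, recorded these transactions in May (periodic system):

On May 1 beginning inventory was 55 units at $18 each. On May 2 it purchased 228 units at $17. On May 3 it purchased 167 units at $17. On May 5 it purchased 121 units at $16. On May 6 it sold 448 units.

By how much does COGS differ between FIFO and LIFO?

$176

FIFO COGS: 55 @ $18 + 228 @ $17 + 165 @ $17 = $7,671
LIFO COGS: 121 @ $16 + 167 @ $17 + 160 @ $17 = $7,495
Difference = |$7,671 − $7,495| = $176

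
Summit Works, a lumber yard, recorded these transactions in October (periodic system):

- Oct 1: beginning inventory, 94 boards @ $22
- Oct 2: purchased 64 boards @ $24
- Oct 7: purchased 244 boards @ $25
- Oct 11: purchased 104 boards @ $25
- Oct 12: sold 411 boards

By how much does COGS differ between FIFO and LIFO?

$283

FIFO COGS: 94 @ $22 + 64 @ $24 + 244 @ $25 + 9 @ $25 = $9,929
LIFO COGS: 104 @ $25 + 244 @ $25 + 63 @ $24 = $10,212
Difference = |$9,929 − $10,212| = $283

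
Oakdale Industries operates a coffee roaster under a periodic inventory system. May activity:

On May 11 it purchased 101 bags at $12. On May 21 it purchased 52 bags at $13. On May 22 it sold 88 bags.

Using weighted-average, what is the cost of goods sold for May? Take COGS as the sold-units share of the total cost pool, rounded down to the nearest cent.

May 22, sell 88: 88/153 × $1,888.00 → $1,085.90
Ending inventory (cost pool remaining) = $802.10
Check: goods available $1,888.00 = COGS $1,085.90 + ending $802.10

COGS = $1,085.90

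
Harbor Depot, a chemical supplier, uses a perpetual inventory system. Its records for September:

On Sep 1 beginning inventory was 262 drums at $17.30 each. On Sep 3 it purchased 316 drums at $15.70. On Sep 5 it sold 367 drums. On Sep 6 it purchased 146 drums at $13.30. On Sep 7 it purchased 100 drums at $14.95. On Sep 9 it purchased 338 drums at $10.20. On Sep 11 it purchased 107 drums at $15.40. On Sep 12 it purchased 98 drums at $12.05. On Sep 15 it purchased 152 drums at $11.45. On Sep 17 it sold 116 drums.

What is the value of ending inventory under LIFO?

Ending inventory = $13,775.60

Sep 5, 367 sold [LIFO — newest first]: 316 @ $15.70 + 51 @ $17.30 = $5,843.50
Sep 17, 116 sold [LIFO — newest first]: 116 @ $11.45 = $1,328.20
Total COGS = $5,843.50 + $1,328.20 = $7,171.70
Ending inventory: 211 @ $17.30 + 146 @ $13.30 + 100 @ $14.95 + 338 @ $10.20 + 107 @ $15.40 + 98 @ $12.05 + 36 @ $11.45 = $13,775.60
Check: goods available $20,947.30 = COGS $7,171.70 + ending $13,775.60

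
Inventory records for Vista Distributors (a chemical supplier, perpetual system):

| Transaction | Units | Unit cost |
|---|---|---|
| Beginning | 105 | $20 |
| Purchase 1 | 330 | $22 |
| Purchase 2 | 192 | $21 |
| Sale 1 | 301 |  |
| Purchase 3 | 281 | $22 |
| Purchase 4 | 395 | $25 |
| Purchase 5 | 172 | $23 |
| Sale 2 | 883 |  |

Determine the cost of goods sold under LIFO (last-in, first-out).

COGS = $27,213

Sale 1 (301) [LIFO — newest first]: 192 @ $21 + 109 @ $22 = $6,430
Sale 2 (883) [LIFO — newest first]: 172 @ $23 + 395 @ $25 + 281 @ $22 + 35 @ $22 = $20,783
Total COGS = $6,430 + $20,783 = $27,213
Ending inventory: 105 @ $20 + 186 @ $22 = $6,192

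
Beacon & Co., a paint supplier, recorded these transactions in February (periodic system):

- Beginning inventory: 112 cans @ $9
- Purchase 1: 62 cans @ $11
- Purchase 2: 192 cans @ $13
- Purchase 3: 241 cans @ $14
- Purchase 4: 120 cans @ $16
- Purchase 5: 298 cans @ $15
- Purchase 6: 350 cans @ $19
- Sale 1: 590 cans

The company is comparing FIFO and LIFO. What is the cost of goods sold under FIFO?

FIFO COGS: 112 @ $9 + 62 @ $11 + 192 @ $13 + 224 @ $14 = $7,322
LIFO COGS: 350 @ $19 + 240 @ $15 = $10,250

COGS = $7,322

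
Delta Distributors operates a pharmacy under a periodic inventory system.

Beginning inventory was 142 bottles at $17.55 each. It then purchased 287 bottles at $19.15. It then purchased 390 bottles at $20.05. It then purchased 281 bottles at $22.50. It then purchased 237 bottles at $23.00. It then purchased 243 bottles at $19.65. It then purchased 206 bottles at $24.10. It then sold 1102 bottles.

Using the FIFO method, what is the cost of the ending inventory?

Ending inventory = $15,144.55

Sale 1 (1102) [FIFO — oldest first]: 142 @ $17.55 + 287 @ $19.15 + 390 @ $20.05 + 281 @ $22.50 + 2 @ $23.00 = $22,176.15
Ending inventory: 235 @ $23.00 + 243 @ $19.65 + 206 @ $24.10 = $15,144.55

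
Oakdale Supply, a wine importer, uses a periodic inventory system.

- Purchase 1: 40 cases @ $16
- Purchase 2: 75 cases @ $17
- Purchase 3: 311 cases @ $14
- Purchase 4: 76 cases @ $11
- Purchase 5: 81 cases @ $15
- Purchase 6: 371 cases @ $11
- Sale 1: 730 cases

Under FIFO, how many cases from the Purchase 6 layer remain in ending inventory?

Sale 1 (730) [FIFO — oldest first]: 40 @ $16 + 75 @ $17 + 311 @ $14 + 76 @ $11 + 81 @ $15 + 147 @ $11 = $9,937
Ending inventory: 224 @ $11 = $2,464

224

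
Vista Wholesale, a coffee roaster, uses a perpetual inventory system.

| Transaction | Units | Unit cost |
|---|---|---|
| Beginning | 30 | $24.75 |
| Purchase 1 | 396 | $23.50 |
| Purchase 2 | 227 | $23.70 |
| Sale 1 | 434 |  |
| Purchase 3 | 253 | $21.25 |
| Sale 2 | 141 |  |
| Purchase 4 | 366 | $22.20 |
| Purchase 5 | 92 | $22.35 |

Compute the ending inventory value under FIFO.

Ending inventory = $17,406.25

Sale 1 (434) [FIFO — oldest first]: 30 @ $24.75 + 396 @ $23.50 + 8 @ $23.70 = $10,238.10
Sale 2 (141) [FIFO — oldest first]: 141 @ $23.70 = $3,341.70
Total COGS = $10,238.10 + $3,341.70 = $13,579.80
Ending inventory: 78 @ $23.70 + 253 @ $21.25 + 366 @ $22.20 + 92 @ $22.35 = $17,406.25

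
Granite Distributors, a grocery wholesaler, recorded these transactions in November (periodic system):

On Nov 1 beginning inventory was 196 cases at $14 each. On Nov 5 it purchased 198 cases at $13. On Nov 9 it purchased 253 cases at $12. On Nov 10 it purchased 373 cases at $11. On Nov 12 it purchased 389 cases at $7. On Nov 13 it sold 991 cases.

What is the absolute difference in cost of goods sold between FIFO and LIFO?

FIFO COGS: 196 @ $14 + 198 @ $13 + 253 @ $12 + 344 @ $11 = $12,138
LIFO COGS: 389 @ $7 + 373 @ $11 + 229 @ $12 = $9,574
Difference = |$12,138 − $9,574| = $2,564

$2,564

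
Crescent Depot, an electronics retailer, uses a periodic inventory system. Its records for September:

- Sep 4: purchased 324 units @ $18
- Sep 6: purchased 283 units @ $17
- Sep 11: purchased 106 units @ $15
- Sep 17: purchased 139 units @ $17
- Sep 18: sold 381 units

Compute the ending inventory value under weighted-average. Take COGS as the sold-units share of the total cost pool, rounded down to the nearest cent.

Ending inventory = $8,068.92

Sep 18, sell 381: 381/852 × $14,596.00 → $6,527.08
Ending inventory (cost pool remaining) = $8,068.92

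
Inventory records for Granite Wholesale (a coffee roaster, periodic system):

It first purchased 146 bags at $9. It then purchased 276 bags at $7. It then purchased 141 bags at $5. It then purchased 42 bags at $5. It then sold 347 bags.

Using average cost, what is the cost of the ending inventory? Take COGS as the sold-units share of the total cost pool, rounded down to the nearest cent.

Sale 1, sell 347: 347/605 × $4,161.00 → $2,386.55
Ending inventory (cost pool remaining) = $1,774.45

Ending inventory = $1,774.45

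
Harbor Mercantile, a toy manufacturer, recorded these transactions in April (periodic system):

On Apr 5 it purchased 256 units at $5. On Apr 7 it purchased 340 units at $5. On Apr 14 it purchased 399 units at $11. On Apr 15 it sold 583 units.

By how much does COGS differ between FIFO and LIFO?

FIFO COGS: 256 @ $5 + 327 @ $5 = $2,915
LIFO COGS: 399 @ $11 + 184 @ $5 = $5,309
Difference = |$2,915 − $5,309| = $2,394

$2,394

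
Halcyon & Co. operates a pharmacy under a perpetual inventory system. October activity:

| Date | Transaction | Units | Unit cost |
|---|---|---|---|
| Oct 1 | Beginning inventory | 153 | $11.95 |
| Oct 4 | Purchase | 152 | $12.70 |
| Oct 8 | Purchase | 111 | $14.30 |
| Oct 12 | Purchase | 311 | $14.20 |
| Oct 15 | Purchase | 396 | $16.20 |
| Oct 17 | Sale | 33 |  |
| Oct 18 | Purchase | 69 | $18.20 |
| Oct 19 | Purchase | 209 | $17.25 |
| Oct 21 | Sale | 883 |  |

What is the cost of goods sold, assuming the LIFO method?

Oct 17, 33 sold [LIFO — newest first]: 33 @ $16.20 = $534.60
Oct 21, 883 sold [LIFO — newest first]: 209 @ $17.25 + 69 @ $18.20 + 363 @ $16.20 + 242 @ $14.20 = $14,178.05
Total COGS = $534.60 + $14,178.05 = $14,712.65
Ending inventory: 153 @ $11.95 + 152 @ $12.70 + 111 @ $14.30 + 69 @ $14.20 = $6,325.85

COGS = $14,712.65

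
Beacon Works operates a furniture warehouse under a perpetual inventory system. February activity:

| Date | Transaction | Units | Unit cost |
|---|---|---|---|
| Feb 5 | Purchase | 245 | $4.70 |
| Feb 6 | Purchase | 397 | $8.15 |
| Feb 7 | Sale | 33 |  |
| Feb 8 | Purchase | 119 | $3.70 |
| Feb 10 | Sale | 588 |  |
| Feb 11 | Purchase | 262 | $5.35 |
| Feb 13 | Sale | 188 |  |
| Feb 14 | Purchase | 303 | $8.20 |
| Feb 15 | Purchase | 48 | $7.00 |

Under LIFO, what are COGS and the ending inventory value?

Feb 7, 33 sold [LIFO — newest first]: 33 @ $8.15 = $268.95
Feb 10, 588 sold [LIFO — newest first]: 119 @ $3.70 + 364 @ $8.15 + 105 @ $4.70 = $3,900.40
Feb 13, 188 sold [LIFO — newest first]: 188 @ $5.35 = $1,005.80
Total COGS = $268.95 + $3,900.40 + $1,005.80 = $5,175.15
Ending inventory: 140 @ $4.70 + 74 @ $5.35 + 303 @ $8.20 + 48 @ $7.00 = $3,874.50
Check: goods available $9,049.65 = COGS $5,175.15 + ending $3,874.50

COGS = $5,175.15; ending inventory = $3,874.50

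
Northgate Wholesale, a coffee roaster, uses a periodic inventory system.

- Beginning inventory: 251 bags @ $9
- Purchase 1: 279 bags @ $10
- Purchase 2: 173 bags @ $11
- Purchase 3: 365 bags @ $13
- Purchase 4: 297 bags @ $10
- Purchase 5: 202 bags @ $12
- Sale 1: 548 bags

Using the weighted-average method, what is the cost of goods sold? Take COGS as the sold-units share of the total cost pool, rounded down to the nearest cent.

Sale 1, sell 548: 548/1567 × $17,091.00 → $5,976.94
Ending inventory (cost pool remaining) = $11,114.06

COGS = $5,976.94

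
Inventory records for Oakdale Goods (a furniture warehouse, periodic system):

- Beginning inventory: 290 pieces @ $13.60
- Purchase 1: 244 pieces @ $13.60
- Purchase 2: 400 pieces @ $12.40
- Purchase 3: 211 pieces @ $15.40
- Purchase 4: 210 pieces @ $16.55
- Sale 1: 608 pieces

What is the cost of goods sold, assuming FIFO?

COGS = $8,180.00

Sale 1 (608) [FIFO — oldest first]: 290 @ $13.60 + 244 @ $13.60 + 74 @ $12.40 = $8,180.00
Ending inventory: 326 @ $12.40 + 211 @ $15.40 + 210 @ $16.55 = $10,767.30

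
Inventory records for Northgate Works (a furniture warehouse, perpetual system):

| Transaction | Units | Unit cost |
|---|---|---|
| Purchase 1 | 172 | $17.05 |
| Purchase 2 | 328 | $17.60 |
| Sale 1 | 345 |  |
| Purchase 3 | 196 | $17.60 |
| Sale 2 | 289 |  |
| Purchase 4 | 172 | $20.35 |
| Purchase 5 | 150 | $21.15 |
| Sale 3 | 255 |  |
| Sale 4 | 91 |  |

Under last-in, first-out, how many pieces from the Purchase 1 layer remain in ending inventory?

Sale 1 (345) [LIFO — newest first]: 328 @ $17.60 + 17 @ $17.05 = $6,062.65
Sale 2 (289) [LIFO — newest first]: 196 @ $17.60 + 93 @ $17.05 = $5,035.25
Sale 3 (255) [LIFO — newest first]: 150 @ $21.15 + 105 @ $20.35 = $5,309.25
Sale 4 (91) [LIFO — newest first]: 67 @ $20.35 + 24 @ $17.05 = $1,772.65
Total COGS = $6,062.65 + $5,035.25 + $5,309.25 + $1,772.65 = $18,179.80
Ending inventory: 38 @ $17.05 = $647.90
Check: goods available $18,827.70 = COGS $18,179.80 + ending $647.90

38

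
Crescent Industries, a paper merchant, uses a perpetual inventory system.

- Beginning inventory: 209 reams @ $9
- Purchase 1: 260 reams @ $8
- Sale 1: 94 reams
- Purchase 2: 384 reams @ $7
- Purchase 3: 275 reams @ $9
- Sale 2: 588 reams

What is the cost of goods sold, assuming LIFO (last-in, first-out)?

Sale 1 (94) [LIFO — newest first]: 94 @ $8 = $752
Sale 2 (588) [LIFO — newest first]: 275 @ $9 + 313 @ $7 = $4,666
Total COGS = $752 + $4,666 = $5,418
Ending inventory: 209 @ $9 + 166 @ $8 + 71 @ $7 = $3,706

COGS = $5,418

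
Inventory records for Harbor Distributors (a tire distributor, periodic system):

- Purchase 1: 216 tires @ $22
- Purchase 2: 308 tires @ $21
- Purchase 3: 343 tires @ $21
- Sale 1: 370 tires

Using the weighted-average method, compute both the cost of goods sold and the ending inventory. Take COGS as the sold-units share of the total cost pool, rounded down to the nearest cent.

COGS = $7,862.17; ending inventory = $10,560.83

Sale 1, sell 370: 370/867 × $18,423.00 → $7,862.17
Ending inventory (cost pool remaining) = $10,560.83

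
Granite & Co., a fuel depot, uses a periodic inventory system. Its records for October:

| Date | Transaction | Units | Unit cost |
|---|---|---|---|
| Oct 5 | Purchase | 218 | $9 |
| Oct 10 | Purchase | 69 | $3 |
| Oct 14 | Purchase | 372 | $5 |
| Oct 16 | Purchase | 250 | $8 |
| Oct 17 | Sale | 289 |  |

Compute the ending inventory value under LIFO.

Oct 17, 289 sold [LIFO — newest first]: 250 @ $8 + 39 @ $5 = $2,195
Ending inventory: 218 @ $9 + 69 @ $3 + 333 @ $5 = $3,834

Ending inventory = $3,834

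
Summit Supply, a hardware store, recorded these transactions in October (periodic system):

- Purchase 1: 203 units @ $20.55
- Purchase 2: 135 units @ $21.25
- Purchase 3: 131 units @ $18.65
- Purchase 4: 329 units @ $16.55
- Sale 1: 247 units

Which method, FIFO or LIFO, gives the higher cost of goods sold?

FIFO

FIFO COGS: 203 @ $20.55 + 44 @ $21.25 = $5,106.65
LIFO COGS: 247 @ $16.55 = $4,087.85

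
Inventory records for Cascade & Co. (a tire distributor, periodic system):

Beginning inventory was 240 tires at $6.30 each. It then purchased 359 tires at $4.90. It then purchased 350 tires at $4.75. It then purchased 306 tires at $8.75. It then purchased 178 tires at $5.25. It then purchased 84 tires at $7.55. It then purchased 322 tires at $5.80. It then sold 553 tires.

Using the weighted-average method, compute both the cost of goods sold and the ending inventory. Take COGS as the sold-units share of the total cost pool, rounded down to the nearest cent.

Sale 1, sell 553: 553/1839 × $11,047.40 → $3,322.02
Ending inventory (cost pool remaining) = $7,725.38
Check: goods available $11,047.40 = COGS $3,322.02 + ending $7,725.38

COGS = $3,322.02; ending inventory = $7,725.38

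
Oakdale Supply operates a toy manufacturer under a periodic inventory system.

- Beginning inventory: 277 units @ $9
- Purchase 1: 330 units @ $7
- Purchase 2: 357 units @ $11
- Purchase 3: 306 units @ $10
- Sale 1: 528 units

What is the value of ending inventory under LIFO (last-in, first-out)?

Ending inventory = $6,288

Sale 1 (528) [LIFO — newest first]: 306 @ $10 + 222 @ $11 = $5,502
Ending inventory: 277 @ $9 + 330 @ $7 + 135 @ $11 = $6,288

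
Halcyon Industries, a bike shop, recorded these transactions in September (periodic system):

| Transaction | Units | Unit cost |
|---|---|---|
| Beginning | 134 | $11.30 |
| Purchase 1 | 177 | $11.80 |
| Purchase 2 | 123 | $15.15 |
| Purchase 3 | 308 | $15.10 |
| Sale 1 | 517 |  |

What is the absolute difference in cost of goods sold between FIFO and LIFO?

FIFO COGS: 134 @ $11.30 + 177 @ $11.80 + 123 @ $15.15 + 83 @ $15.10 = $6,719.55
LIFO COGS: 308 @ $15.10 + 123 @ $15.15 + 86 @ $11.80 = $7,529.05
Difference = |$6,719.55 − $7,529.05| = $809.50

$809.50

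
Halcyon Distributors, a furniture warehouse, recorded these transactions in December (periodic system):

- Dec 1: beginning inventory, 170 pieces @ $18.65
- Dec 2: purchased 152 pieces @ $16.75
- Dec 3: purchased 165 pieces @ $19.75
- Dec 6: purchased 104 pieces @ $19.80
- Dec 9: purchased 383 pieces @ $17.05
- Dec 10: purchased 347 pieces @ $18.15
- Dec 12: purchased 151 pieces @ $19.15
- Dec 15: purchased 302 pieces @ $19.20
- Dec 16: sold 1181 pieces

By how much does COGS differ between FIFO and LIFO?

$162.50

FIFO COGS: 170 @ $18.65 + 152 @ $16.75 + 165 @ $19.75 + 104 @ $19.80 + 383 @ $17.05 + 207 @ $18.15 = $21,321.65
LIFO COGS: 302 @ $19.20 + 151 @ $19.15 + 347 @ $18.15 + 381 @ $17.05 = $21,484.15
Difference = |$21,321.65 − $21,484.15| = $162.50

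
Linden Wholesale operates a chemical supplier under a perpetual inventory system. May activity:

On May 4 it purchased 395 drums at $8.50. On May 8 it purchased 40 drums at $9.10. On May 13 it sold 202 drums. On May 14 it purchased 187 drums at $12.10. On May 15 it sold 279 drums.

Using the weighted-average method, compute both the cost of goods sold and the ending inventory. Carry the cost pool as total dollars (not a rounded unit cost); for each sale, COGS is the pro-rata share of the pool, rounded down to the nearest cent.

After May 4: 395 on hand, pool $3,357.50 (≈ $8.5000 each)
After May 8: 435 on hand, pool $3,721.50 (≈ $8.5552 each)
May 13, sell 202: 202/435 × $3,721.50 → $1,728.14
After May 14: 420 on hand, pool $4,256.06 (≈ $10.1335 each)
May 15, sell 279: 279/420 × $4,256.06 → $2,827.23
Total COGS = $1,728.14 + $2,827.23 = $4,555.37
Ending inventory (cost pool remaining) = $1,428.83
Check: goods available $5,984.20 = COGS $4,555.37 + ending $1,428.83

COGS = $4,555.37; ending inventory = $1,428.83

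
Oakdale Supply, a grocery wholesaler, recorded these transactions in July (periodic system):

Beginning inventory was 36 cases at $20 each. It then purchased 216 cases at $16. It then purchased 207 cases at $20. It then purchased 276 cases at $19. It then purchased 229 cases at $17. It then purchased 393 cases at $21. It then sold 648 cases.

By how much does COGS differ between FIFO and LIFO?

$733

FIFO COGS: 36 @ $20 + 216 @ $16 + 207 @ $20 + 189 @ $19 = $11,907
LIFO COGS: 393 @ $21 + 229 @ $17 + 26 @ $19 = $12,640
Difference = |$11,907 − $12,640| = $733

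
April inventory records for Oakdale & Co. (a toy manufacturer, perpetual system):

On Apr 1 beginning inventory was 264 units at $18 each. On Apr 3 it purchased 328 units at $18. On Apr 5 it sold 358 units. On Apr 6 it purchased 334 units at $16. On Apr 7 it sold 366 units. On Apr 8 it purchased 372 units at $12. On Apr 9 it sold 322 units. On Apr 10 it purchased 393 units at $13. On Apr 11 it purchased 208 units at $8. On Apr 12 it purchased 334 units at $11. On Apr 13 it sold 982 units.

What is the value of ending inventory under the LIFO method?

Ending inventory = $3,672

Apr 5, 358 sold [LIFO — newest first]: 328 @ $18 + 30 @ $18 = $6,444
Apr 7, 366 sold [LIFO — newest first]: 334 @ $16 + 32 @ $18 = $5,920
Apr 9, 322 sold [LIFO — newest first]: 322 @ $12 = $3,864
Apr 13, 982 sold [LIFO — newest first]: 334 @ $11 + 208 @ $8 + 393 @ $13 + 47 @ $12 = $11,011
Total COGS = $6,444 + $5,920 + $3,864 + $11,011 = $27,239
Ending inventory: 202 @ $18 + 3 @ $12 = $3,672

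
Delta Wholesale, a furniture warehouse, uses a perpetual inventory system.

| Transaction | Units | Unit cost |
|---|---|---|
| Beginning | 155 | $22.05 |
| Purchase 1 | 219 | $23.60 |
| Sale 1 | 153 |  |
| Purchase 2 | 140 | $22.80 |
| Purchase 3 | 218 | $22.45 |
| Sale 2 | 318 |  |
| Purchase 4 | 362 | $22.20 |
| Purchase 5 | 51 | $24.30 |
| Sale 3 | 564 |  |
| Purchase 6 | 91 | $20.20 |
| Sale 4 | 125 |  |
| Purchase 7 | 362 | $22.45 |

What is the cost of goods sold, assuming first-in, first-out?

Sale 1 (153) [FIFO — oldest first]: 153 @ $22.05 = $3,373.65
Sale 2 (318) [FIFO — oldest first]: 2 @ $22.05 + 219 @ $23.60 + 97 @ $22.80 = $7,424.10
Sale 3 (564) [FIFO — oldest first]: 43 @ $22.80 + 218 @ $22.45 + 303 @ $22.20 = $12,601.10
Sale 4 (125) [FIFO — oldest first]: 59 @ $22.20 + 51 @ $24.30 + 15 @ $20.20 = $2,852.10
Total COGS = $3,373.65 + $7,424.10 + $12,601.10 + $2,852.10 = $26,250.95
Ending inventory: 76 @ $20.20 + 362 @ $22.45 = $9,662.10
Check: goods available $35,913.05 = COGS $26,250.95 + ending $9,662.10

COGS = $26,250.95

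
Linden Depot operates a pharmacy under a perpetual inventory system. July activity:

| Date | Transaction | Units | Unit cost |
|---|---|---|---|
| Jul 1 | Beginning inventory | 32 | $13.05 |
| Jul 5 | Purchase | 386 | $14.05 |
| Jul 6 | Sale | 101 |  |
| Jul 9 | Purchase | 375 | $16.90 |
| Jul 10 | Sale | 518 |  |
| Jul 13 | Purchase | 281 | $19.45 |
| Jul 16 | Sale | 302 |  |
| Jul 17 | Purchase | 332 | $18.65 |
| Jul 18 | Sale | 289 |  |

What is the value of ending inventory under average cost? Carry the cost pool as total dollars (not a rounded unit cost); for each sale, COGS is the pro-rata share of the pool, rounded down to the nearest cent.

After Jul 1: 32 on hand, pool $417.60 (≈ $13.0500 each)
After Jul 5: 418 on hand, pool $5,840.90 (≈ $13.9734 each)
Jul 6, sell 101: 101/418 × $5,840.90 → $1,411.31
After Jul 9: 692 on hand, pool $10,767.09 (≈ $15.5594 each)
Jul 10, sell 518: 518/692 × $10,767.09 → $8,059.75
After Jul 13: 455 on hand, pool $8,172.79 (≈ $17.9622 each)
Jul 16, sell 302: 302/455 × $8,172.79 → $5,424.57
After Jul 17: 485 on hand, pool $8,940.02 (≈ $18.4330 each)
Jul 18, sell 289: 289/485 × $8,940.02 → $5,327.14
Total COGS = $1,411.31 + $8,059.75 + $5,424.57 + $5,327.14 = $20,222.77
Ending inventory (cost pool remaining) = $3,612.88

Ending inventory = $3,612.88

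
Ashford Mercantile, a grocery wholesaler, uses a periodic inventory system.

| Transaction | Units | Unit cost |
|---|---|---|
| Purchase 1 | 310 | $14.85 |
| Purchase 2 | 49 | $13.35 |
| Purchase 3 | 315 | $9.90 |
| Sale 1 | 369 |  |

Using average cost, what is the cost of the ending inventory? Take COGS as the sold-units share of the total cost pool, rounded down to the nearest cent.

Ending inventory = $3,790.40

Sale 1, sell 369: 369/674 × $8,376.15 → $4,585.75
Ending inventory (cost pool remaining) = $3,790.40
Check: goods available $8,376.15 = COGS $4,585.75 + ending $3,790.40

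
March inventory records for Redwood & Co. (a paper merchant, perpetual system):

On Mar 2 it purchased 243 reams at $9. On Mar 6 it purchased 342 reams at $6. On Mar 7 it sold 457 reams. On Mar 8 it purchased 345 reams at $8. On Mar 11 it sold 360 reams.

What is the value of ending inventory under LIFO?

Ending inventory = $1,017

Mar 7, 457 sold [LIFO — newest first]: 342 @ $6 + 115 @ $9 = $3,087
Mar 11, 360 sold [LIFO — newest first]: 345 @ $8 + 15 @ $9 = $2,895
Total COGS = $3,087 + $2,895 = $5,982
Ending inventory: 113 @ $9 = $1,017
Check: goods available $6,999 = COGS $5,982 + ending $1,017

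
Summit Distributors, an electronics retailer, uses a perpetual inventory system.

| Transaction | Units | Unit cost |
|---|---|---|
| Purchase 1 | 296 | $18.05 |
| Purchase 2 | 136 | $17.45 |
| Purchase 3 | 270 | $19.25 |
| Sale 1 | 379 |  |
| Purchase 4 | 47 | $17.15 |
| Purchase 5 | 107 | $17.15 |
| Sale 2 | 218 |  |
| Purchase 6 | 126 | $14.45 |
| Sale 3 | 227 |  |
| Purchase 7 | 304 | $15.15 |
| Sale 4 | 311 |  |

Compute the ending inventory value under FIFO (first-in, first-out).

Sale 1 (379) [FIFO — oldest first]: 296 @ $18.05 + 83 @ $17.45 = $6,791.15
Sale 2 (218) [FIFO — oldest first]: 53 @ $17.45 + 165 @ $19.25 = $4,101.10
Sale 3 (227) [FIFO — oldest first]: 105 @ $19.25 + 47 @ $17.15 + 75 @ $17.15 = $4,113.55
Sale 4 (311) [FIFO — oldest first]: 32 @ $17.15 + 126 @ $14.45 + 153 @ $15.15 = $4,687.45
Total COGS = $6,791.15 + $4,101.10 + $4,113.55 + $4,687.45 = $19,693.25
Ending inventory: 151 @ $15.15 = $2,287.65

Ending inventory = $2,287.65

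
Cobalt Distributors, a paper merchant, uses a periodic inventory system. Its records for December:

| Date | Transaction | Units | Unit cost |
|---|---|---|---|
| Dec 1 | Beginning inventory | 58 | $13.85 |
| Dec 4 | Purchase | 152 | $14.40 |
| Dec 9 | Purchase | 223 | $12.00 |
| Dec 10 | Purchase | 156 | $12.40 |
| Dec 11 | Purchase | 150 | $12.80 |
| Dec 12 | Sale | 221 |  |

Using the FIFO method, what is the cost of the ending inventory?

Ending inventory = $6,398.40

Dec 12, 221 sold [FIFO — oldest first]: 58 @ $13.85 + 152 @ $14.40 + 11 @ $12.00 = $3,124.10
Ending inventory: 212 @ $12.00 + 156 @ $12.40 + 150 @ $12.80 = $6,398.40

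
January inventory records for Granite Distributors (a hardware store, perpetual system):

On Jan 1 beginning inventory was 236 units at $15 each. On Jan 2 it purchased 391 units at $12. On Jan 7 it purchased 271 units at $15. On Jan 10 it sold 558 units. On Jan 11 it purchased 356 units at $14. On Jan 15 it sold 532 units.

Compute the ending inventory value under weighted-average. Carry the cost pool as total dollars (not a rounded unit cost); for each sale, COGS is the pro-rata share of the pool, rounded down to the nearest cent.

After Jan 1: 236 on hand, pool $3,540.00 (≈ $15.0000 each)
After Jan 2: 627 on hand, pool $8,232.00 (≈ $13.1292 each)
After Jan 7: 898 on hand, pool $12,297.00 (≈ $13.6938 each)
Jan 10, sell 558: 558/898 × $12,297.00 → $7,641.12
After Jan 11: 696 on hand, pool $9,639.88 (≈ $13.8504 each)
Jan 15, sell 532: 532/696 × $9,639.88 → $7,368.41
Total COGS = $7,641.12 + $7,368.41 = $15,009.53
Ending inventory (cost pool remaining) = $2,271.47

Ending inventory = $2,271.47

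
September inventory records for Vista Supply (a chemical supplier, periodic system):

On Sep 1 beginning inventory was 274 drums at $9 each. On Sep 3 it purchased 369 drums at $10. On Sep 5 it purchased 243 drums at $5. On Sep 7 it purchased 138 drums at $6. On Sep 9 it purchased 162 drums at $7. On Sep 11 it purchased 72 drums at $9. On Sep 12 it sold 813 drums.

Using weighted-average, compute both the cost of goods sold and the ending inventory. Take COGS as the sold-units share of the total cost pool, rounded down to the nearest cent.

Sep 12, sell 813: 813/1258 × $9,981.00 → $6,450.36
Ending inventory (cost pool remaining) = $3,530.64

COGS = $6,450.36; ending inventory = $3,530.64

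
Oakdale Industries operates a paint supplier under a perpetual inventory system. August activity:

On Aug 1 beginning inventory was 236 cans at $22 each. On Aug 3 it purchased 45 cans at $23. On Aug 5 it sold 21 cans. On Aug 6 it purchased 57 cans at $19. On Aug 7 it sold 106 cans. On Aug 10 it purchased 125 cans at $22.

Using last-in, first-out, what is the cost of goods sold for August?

COGS = $2,668

Aug 5, 21 sold [LIFO — newest first]: 21 @ $23 = $483
Aug 7, 106 sold [LIFO — newest first]: 57 @ $19 + 24 @ $23 + 25 @ $22 = $2,185
Total COGS = $483 + $2,185 = $2,668
Ending inventory: 211 @ $22 + 125 @ $22 = $7,392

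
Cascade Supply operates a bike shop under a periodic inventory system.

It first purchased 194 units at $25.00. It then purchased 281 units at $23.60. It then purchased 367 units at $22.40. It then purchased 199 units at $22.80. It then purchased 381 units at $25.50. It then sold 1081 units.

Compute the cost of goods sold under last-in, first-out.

COGS = $25,635.90

Sale 1 (1081) [LIFO — newest first]: 381 @ $25.50 + 199 @ $22.80 + 367 @ $22.40 + 134 @ $23.60 = $25,635.90
Ending inventory: 194 @ $25.00 + 147 @ $23.60 = $8,319.20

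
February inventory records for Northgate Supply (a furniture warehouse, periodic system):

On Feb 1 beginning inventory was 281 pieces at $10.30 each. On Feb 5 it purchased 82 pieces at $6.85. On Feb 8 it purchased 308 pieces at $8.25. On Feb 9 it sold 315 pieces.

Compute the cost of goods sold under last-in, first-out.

Feb 9, 315 sold [LIFO — newest first]: 308 @ $8.25 + 7 @ $6.85 = $2,588.95
Ending inventory: 281 @ $10.30 + 75 @ $6.85 = $3,408.05
Check: goods available $5,997.00 = COGS $2,588.95 + ending $3,408.05

COGS = $2,588.95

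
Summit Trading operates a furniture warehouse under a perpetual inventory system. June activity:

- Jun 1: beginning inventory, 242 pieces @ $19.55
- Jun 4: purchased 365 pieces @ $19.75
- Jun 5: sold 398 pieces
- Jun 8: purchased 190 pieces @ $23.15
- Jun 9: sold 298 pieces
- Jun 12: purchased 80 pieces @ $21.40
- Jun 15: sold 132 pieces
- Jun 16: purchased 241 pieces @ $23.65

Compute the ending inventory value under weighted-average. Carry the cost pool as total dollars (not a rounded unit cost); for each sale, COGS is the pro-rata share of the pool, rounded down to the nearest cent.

After Jun 1: 242 on hand, pool $4,731.10 (≈ $19.5500 each)
After Jun 4: 607 on hand, pool $11,939.85 (≈ $19.6703 each)
Jun 5, sell 398: 398/607 × $11,939.85 → $7,828.76
After Jun 8: 399 on hand, pool $8,509.59 (≈ $21.3273 each)
Jun 9, sell 298: 298/399 × $8,509.59 → $6,355.53
After Jun 12: 181 on hand, pool $3,866.06 (≈ $21.3594 each)
Jun 15, sell 132: 132/181 × $3,866.06 → $2,819.44
After Jun 16: 290 on hand, pool $6,746.27 (≈ $23.2630 each)
Total COGS = $7,828.76 + $6,355.53 + $2,819.44 = $17,003.73
Ending inventory (cost pool remaining) = $6,746.27

Ending inventory = $6,746.27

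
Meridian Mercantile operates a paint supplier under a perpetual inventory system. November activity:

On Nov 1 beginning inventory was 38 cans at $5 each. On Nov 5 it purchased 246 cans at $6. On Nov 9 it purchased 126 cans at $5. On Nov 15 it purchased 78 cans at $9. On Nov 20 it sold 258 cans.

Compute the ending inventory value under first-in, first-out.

Ending inventory = $1,488

Nov 20, 258 sold [FIFO — oldest first]: 38 @ $5 + 220 @ $6 = $1,510
Ending inventory: 26 @ $6 + 126 @ $5 + 78 @ $9 = $1,488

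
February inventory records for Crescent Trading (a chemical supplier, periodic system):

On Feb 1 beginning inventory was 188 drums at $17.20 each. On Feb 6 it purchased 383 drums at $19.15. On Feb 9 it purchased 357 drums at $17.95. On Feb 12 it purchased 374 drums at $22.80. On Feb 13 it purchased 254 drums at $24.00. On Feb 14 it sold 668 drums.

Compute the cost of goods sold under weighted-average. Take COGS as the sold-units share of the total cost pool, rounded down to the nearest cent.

COGS = $13,565.80

Feb 14, sell 668: 668/1556 × $31,599.40 → $13,565.80
Ending inventory (cost pool remaining) = $18,033.60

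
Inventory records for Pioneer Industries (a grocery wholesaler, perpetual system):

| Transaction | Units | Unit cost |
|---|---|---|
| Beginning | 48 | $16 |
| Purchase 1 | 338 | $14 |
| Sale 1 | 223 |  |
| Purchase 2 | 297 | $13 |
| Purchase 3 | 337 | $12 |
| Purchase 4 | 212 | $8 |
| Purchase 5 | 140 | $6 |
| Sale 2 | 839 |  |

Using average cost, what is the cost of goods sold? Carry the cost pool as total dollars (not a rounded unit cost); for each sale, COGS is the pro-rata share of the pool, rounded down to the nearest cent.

After Beginning: 48 on hand, pool $768.00 (≈ $16.0000 each)
After Purchase 1: 386 on hand, pool $5,500.00 (≈ $14.2487 each)
Sale 1, sell 223: 223/386 × $5,500.00 → $3,177.46
After Purchase 2: 460 on hand, pool $6,183.54 (≈ $13.4425 each)
After Purchase 3: 797 on hand, pool $10,227.54 (≈ $12.8325 each)
After Purchase 4: 1009 on hand, pool $11,923.54 (≈ $11.8172 each)
After Purchase 5: 1149 on hand, pool $12,763.54 (≈ $11.1084 each)
Sale 2, sell 839: 839/1149 × $12,763.54 → $9,319.93
Total COGS = $3,177.46 + $9,319.93 = $12,497.39
Ending inventory (cost pool remaining) = $3,443.61
Check: goods available $15,941.00 = COGS $12,497.39 + ending $3,443.61

COGS = $12,497.39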